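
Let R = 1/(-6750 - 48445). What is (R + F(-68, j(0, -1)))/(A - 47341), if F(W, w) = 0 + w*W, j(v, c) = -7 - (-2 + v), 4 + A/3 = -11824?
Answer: -18766299/4571525875 ≈ -0.0041050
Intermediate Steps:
A = -35484 (A = -12 + 3*(-11824) = -12 - 35472 = -35484)
j(v, c) = -5 - v (j(v, c) = -7 + (2 - v) = -5 - v)
F(W, w) = W*w (F(W, w) = 0 + W*w = W*w)
R = -1/55195 (R = 1/(-55195) = -1/55195 ≈ -1.8118e-5)
(R + F(-68, j(0, -1)))/(A - 47341) = (-1/55195 - 68*(-5 - 1*0))/(-35484 - 47341) = (-1/55195 - 68*(-5 + 0))/(-82825) = (-1/55195 - 68*(-5))*(-1/82825) = (-1/55195 + 340)*(-1/82825) = (18766299/55195)*(-1/82825) = -18766299/4571525875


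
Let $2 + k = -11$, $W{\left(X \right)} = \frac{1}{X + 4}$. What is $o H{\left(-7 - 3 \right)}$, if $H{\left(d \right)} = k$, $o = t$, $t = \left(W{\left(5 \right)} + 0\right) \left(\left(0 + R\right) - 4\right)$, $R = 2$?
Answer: $\frac{26}{9} \approx 2.8889$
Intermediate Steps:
$W{\left(X \right)} = \frac{1}{4 + X}$
$k = -13$ ($k = -2 - 11 = -13$)
$t = - \frac{2}{9}$ ($t = \left(\frac{1}{4 + 5} + 0\right) \left(\left(0 + 2\right) - 4\right) = \left(\frac{1}{9} + 0\right) \left(2 - 4\right) = \left(\frac{1}{9} + 0\right) \left(-2\right) = \frac{1}{9} \left(-2\right) = - \frac{2}{9} \approx -0.22222$)
$o = - \frac{2}{9} \approx -0.22222$
$H{\left(d \right)} = -13$
$o H{\left(-7 - 3 \right)} = \left(- \frac{2}{9}\right) \left(-13\right) = \frac{26}{9}$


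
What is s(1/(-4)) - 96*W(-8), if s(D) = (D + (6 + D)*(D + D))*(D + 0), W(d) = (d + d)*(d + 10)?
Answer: 98329/32 ≈ 3072.8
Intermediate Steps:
W(d) = 2*d*(10 + d) (W(d) = (2*d)*(10 + d) = 2*d*(10 + d))
s(D) = D*(D + 2*D*(6 + D)) (s(D) = (D + (6 + D)*(2*D))*D = (D + 2*D*(6 + D))*D = D*(D + 2*D*(6 + D)))
s(1/(-4)) - 96*W(-8) = (1/(-4))²*(13 + 2/(-4)) - 192*(-8)*(10 - 8) = (-¼)²*(13 + 2*(-¼)) - 192*(-8)*2 = (13 - ½)/16 - 96*(-32) = (1/16)*(25/2) + 3072 = 25/32 + 3072 = 98329/32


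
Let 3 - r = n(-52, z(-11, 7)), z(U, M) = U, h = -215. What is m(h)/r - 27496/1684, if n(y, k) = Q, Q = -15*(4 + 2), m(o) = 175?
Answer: -565607/39153 ≈ -14.446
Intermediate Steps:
Q = -90 (Q = -15*6 = -90)
n(y, k) = -90
r = 93 (r = 3 - 1*(-90) = 3 + 90 = 93)
m(h)/r - 27496/1684 = 175/93 - 27496/1684 = 175*(1/93) - 27496*1/1684 = 175/93 - 6874/421 = -565607/39153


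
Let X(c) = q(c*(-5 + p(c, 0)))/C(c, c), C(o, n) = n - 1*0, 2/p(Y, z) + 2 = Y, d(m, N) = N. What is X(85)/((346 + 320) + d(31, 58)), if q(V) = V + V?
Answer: -413/30046 ≈ -0.013746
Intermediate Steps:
p(Y, z) = 2/(-2 + Y)
C(o, n) = n (C(o, n) = n + 0 = n)
q(V) = 2*V
X(c) = -10 + 4/(-2 + c) (X(c) = (2*(c*(-5 + 2/(-2 + c))))/c = (2*c*(-5 + 2/(-2 + c)))/c = -10 + 4/(-2 + c))
X(85)/((346 + 320) + d(31, 58)) = (2*(12 - 5*85)/(-2 + 85))/((346 + 320) + 58) = (2*(12 - 425)/83)/(666 + 58) = (2*(1/83)*(-413))/724 = -826/83*1/724 = -413/30046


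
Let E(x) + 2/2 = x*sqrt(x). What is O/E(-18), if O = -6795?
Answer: 6795/5833 - 366930*I*sqrt(2)/5833 ≈ 1.1649 - 88.962*I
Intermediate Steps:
E(x) = -1 + x**(3/2) (E(x) = -1 + x*sqrt(x) = -1 + x**(3/2))
O/E(-18) = -6795/(-1 + (-18)**(3/2)) = -6795/(-1 - 54*I*sqrt(2))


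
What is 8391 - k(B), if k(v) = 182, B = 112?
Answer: 8209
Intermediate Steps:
8391 - k(B) = 8391 - 1*182 = 8391 - 182 = 8209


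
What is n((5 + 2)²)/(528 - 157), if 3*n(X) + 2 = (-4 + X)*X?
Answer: 2203/1113 ≈ 1.9793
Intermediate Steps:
n(X) = -⅔ + X*(-4 + X)/3 (n(X) = -⅔ + ((-4 + X)*X)/3 = -⅔ + (X*(-4 + X))/3 = -⅔ + X*(-4 + X)/3)
n((5 + 2)²)/(528 - 157) = (-⅔ - 4*(5 + 2)²/3 + ((5 + 2)²)²/3)/(528 - 157) = (-⅔ - 4/3*7² + (7²)²/3)/371 = (-⅔ - 4/3*49 + (⅓)*49²)*(1/371) = (-⅔ - 196/3 + (⅓)*2401)*(1/371) = (-⅔ - 196/3 + 2401/3)*(1/371) = (2203/3)*(1/371) = 2203/1113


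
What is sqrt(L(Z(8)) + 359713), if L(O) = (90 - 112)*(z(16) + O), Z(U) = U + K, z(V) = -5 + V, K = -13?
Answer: sqrt(359581) ≈ 599.65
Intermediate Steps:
Z(U) = -13 + U (Z(U) = U - 13 = -13 + U)
L(O) = -242 - 22*O (L(O) = (90 - 112)*((-5 + 16) + O) = -22*(11 + O) = -242 - 22*O)
sqrt(L(Z(8)) + 359713) = sqrt((-242 - 22*(-13 + 8)) + 359713) = sqrt((-242 - 22*(-5)) + 359713) = sqrt((-242 + 110) + 359713) = sqrt(-132 + 359713) = sqrt(359581)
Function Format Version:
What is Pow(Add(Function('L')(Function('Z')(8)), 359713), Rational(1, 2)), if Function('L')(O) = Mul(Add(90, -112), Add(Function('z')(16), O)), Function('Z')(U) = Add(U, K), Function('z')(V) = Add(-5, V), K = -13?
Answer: Pow(359581, Rational(1, 2)) ≈ 599.65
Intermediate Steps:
Function('Z')(U) = Add(-13, U) (Function('Z')(U) = Add(U, -13) = Add(-13, U))
Function('L')(O) = Add(-242, Mul(-22, O)) (Function('L')(O) = Mul(Add(90, -112), Add(Add(-5, 16), O)) = Mul(-22, Add(11, O)) = Add(-242, Mul(-22, O)))
Pow(Add(Function('L')(Function('Z')(8)), 359713), Rational(1, 2)) = Pow(Add(Add(-242, Mul(-22, Add(-13, 8))), 359713), Rational(1, 2)) = Pow(Add(Add(-242, Mul(-22, -5)), 359713), Rational(1, 2)) = Pow(Add(Add(-242, 110), 359713), Rational(1, 2)) = Pow(Add(-132, 359713), Rational(1, 2)) = Pow(359581, Rational(1, 2))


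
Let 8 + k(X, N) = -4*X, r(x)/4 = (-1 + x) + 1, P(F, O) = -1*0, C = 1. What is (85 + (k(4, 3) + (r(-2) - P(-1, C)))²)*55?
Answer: 60995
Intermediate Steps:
P(F, O) = 0
r(x) = 4*x (r(x) = 4*((-1 + x) + 1) = 4*x)
k(X, N) = -8 - 4*X
(85 + (k(4, 3) + (r(-2) - P(-1, C)))²)*55 = (85 + ((-8 - 4*4) + (4*(-2) - 1*0))²)*55 = (85 + ((-8 - 16) + (-8 + 0))²)*55 = (85 + (-24 - 8)²)*55 = (85 + (-32)²)*55 = (85 + 1024)*55 = 1109*55 = 60995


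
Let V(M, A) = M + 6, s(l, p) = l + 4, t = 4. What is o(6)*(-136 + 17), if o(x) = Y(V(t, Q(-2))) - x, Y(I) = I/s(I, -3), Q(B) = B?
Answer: 629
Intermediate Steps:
s(l, p) = 4 + l
V(M, A) = 6 + M
Y(I) = I/(4 + I)
o(x) = 5/7 - x (o(x) = (6 + 4)/(4 + (6 + 4)) - x = 10/(4 + 10) - x = 10/14 - x = 10*(1/14) - x = 5/7 - x)
o(6)*(-136 + 17) = (5/7 - 1*6)*(-136 + 17) = (5/7 - 6)*(-119) = -37/7*(-119) = 629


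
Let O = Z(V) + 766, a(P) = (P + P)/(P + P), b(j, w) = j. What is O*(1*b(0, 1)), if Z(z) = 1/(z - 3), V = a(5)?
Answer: 0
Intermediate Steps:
a(P) = 1 (a(P) = (2*P)/((2*P)) = (2*P)*(1/(2*P)) = 1)
V = 1
Z(z) = 1/(-3 + z)
O = 1531/2 (O = 1/(-3 + 1) + 766 = 1/(-2) + 766 = -½ + 766 = 1531/2 ≈ 765.50)
O*(1*b(0, 1)) = 1531*(1*0)/2 = (1531/2)*0 = 0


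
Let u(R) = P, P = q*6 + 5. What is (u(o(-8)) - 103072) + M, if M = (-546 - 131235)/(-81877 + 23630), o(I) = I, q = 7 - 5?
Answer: -6002512804/58247 ≈ -1.0305e+5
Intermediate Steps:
q = 2
M = 131781/58247 (M = -131781/(-58247) = -131781*(-1/58247) = 131781/58247 ≈ 2.2625)
P = 17 (P = 2*6 + 5 = 12 + 5 = 17)
u(R) = 17
(u(o(-8)) - 103072) + M = (17 - 103072) + 131781/58247 = -103055 + 131781/58247 = -6002512804/58247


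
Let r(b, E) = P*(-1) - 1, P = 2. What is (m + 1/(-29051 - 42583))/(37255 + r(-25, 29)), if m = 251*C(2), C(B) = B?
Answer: 35960267/2668509768 ≈ 0.013476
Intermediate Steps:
r(b, E) = -3 (r(b, E) = 2*(-1) - 1 = -2 - 1 = -3)
m = 502 (m = 251*2 = 502)
(m + 1/(-29051 - 42583))/(37255 + r(-25, 29)) = (502 + 1/(-29051 - 42583))/(37255 - 3) = (502 + 1/(-71634))/37252 = (502 - 1/71634)*(1/37252) = (35960267/71634)*(1/37252) = 35960267/2668509768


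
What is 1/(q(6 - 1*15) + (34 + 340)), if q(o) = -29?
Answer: 1/345 ≈ 0.0028986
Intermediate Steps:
1/(q(6 - 1*15) + (34 + 340)) = 1/(-29 + (34 + 340)) = 1/(-29 + 374) = 1/345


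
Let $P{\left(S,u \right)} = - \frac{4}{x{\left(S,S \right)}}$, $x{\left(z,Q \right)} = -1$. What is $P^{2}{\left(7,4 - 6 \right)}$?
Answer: $16$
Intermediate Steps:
$P{\left(S,u \right)} = 4$ ($P{\left(S,u \right)} = - \frac{4}{-1} = \left(-4\right) \left(-1\right) = 4$)
$P^{2}{\left(7,4 - 6 \right)} = 4^{2} = 16$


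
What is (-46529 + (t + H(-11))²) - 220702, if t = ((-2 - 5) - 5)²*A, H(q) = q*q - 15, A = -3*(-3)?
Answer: 1698373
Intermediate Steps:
A = 9
H(q) = -15 + q² (H(q) = q² - 15 = -15 + q²)
t = 1296 (t = ((-2 - 5) - 5)²*9 = (-7 - 5)²*9 = (-12)²*9 = 144*9 = 1296)
(-46529 + (t + H(-11))²) - 220702 = (-46529 + (1296 + (-15 + (-11)²))²) - 220702 = (-46529 + (1296 + (-15 + 121))²) - 220702 = (-46529 + (1296 + 106)²) - 220702 = (-46529 + 1402²) - 220702 = (-46529 + 1965604) - 220702 = 1919075 - 220702 = 1698373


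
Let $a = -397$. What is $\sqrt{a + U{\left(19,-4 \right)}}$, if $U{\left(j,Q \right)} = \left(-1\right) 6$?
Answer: $i \sqrt{403} \approx 20.075 i$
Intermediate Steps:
$U{\left(j,Q \right)} = -6$
$\sqrt{a + U{\left(19,-4 \right)}} = \sqrt{-397 - 6} = \sqrt{-403} = i \sqrt{403}$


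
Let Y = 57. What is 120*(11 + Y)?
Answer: 8160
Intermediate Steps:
120*(11 + Y) = 120*(11 + 57) = 120*68 = 8160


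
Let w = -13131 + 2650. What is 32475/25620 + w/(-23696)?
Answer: 17300847/10118192 ≈ 1.7099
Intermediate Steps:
w = -10481
32475/25620 + w/(-23696) = 32475/25620 - 10481/(-23696) = 32475*(1/25620) - 10481*(-1/23696) = 2165/1708 + 10481/23696 = 17300847/10118192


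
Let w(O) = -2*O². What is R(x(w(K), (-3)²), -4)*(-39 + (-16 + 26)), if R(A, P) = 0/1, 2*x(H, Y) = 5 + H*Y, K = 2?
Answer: 0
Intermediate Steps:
x(H, Y) = 5/2 + H*Y/2 (x(H, Y) = (5 + H*Y)/2 = 5/2 + H*Y/2)
R(A, P) = 0 (R(A, P) = 0*1 = 0)
R(x(w(K), (-3)²), -4)*(-39 + (-16 + 26)) = 0*(-39 + (-16 + 26)) = 0*(-39 + 10) = 0*(-29) = 0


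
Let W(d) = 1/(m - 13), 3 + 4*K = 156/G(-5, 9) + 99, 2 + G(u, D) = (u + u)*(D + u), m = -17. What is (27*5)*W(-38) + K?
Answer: 130/7 ≈ 18.571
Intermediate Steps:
G(u, D) = -2 + 2*u*(D + u) (G(u, D) = -2 + (u + u)*(D + u) = -2 + (2*u)*(D + u) = -2 + 2*u*(D + u))
K = 323/14 (K = -¾ + (156/(-2 + 2*(-5)² + 2*9*(-5)) + 99)/4 = -¾ + (156/(-2 + 2*25 - 90) + 99)/4 = -¾ + (156/(-2 + 50 - 90) + 99)/4 = -¾ + (156/(-42) + 99)/4 = -¾ + (156*(-1/42) + 99)/4 = -¾ + (-26/7 + 99)/4 = -¾ + (¼)*(667/7) = -¾ + 667/28 = 323/14 ≈ 23.071)
W(d) = -1/30 (W(d) = 1/(-17 - 13) = 1/(-30) = -1/30)
(27*5)*W(-38) + K = (27*5)*(-1/30) + 323/14 = 135*(-1/30) + 323/14 = -9/2 + 323/14 = 130/7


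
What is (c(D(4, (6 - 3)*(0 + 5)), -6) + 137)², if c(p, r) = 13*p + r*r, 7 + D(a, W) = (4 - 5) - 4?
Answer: 289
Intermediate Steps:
D(a, W) = -12 (D(a, W) = -7 + ((4 - 5) - 4) = -7 + (-1 - 4) = -7 - 5 = -12)
c(p, r) = r² + 13*p (c(p, r) = 13*p + r² = r² + 13*p)
(c(D(4, (6 - 3)*(0 + 5)), -6) + 137)² = (((-6)² + 13*(-12)) + 137)² = ((36 - 156) + 137)² = (-120 + 137)² = 17² = 289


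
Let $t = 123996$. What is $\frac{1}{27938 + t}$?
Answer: $\frac{1}{151934} \approx 6.5818 \cdot 10^{-6}$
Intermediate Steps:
$\frac{1}{27938 + t} = \frac{1}{27938 + 123996} = \frac{1}{151934}$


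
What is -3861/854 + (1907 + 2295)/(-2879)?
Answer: -14704327/2458666 ≈ -5.9806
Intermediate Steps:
-3861/854 + (1907 + 2295)/(-2879) = -3861*1/854 + 4202*(-1/2879) = -3861/854 - 4202/2879 = -14704327/2458666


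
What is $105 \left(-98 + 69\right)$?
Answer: $-3045$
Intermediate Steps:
$105 \left(-98 + 69\right) = 105 \left(-29\right) = -3045$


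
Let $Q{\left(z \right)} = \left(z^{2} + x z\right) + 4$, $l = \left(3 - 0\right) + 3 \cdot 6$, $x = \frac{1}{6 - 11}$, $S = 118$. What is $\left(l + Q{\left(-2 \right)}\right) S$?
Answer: $\frac{17346}{5} \approx 3469.2$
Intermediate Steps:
$x = - \frac{1}{5}$ ($x = \frac{1}{-5} = - \frac{1}{5} \approx -0.2$)
$l = 21$ ($l = \left(3 + 0\right) + 18 = 3 + 18 = 21$)
$Q{\left(z \right)} = 4 + z^{2} - \frac{z}{5}$ ($Q{\left(z \right)} = \left(z^{2} - \frac{z}{5}\right) + 4 = 4 + z^{2} - \frac{z}{5}$)
$\left(l + Q{\left(-2 \right)}\right) S = \left(21 + \left(4 + \left(-2\right)^{2} - - \frac{2}{5}\right)\right) 118 = \left(21 + \left(4 + 4 + \frac{2}{5}\right)\right) 118 = \left(21 + \frac{42}{5}\right) 118 = \frac{147}{5} \cdot 118 = \frac{17346}{5}$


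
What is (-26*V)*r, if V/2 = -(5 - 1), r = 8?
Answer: 1664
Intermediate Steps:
V = -8 (V = 2*(-(5 - 1)) = 2*(-1*4) = 2*(-4) = -8)
(-26*V)*r = -26*(-8)*8 = 208*8 = 1664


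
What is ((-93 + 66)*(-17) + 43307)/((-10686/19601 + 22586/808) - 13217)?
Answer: -346574375864/104445795519 ≈ -3.3182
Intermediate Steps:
((-93 + 66)*(-17) + 43307)/((-10686/19601 + 22586/808) - 13217) = (-27*(-17) + 43307)/((-10686*1/19601 + 22586*(1/808)) - 13217) = (459 + 43307)/((-10686/19601 + 11293/404) - 13217) = 43766/(217036949/7918804 - 13217) = 43766/(-104445795519/7918804) = 43766*(-7918804/104445795519) = -346574375864/104445795519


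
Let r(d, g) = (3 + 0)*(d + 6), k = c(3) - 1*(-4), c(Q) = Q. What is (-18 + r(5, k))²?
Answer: 225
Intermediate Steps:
k = 7 (k = 3 - 1*(-4) = 3 + 4 = 7)
r(d, g) = 18 + 3*d (r(d, g) = 3*(6 + d) = 18 + 3*d)
(-18 + r(5, k))² = (-18 + (18 + 3*5))² = (-18 + (18 + 15))² = (-18 + 33)² = 15² = 225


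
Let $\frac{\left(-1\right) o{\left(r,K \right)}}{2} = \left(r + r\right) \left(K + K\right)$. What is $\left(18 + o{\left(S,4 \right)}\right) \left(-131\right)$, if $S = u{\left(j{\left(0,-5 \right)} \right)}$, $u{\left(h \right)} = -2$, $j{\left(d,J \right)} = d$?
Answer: $-10742$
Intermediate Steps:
$S = -2$
$o{\left(r,K \right)} = - 8 K r$ ($o{\left(r,K \right)} = - 2 \left(r + r\right) \left(K + K\right) = - 2 \cdot 2 r 2 K = - 2 \cdot 4 K r = - 8 K r$)
$\left(18 + o{\left(S,4 \right)}\right) \left(-131\right) = \left(18 - 32 \left(-2\right)\right) \left(-131\right) = \left(18 + 64\right) \left(-131\right) = 82 \left(-131\right) = -10742$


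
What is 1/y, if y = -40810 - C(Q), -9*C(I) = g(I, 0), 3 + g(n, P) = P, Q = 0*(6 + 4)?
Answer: -3/122431 ≈ -2.4504e-5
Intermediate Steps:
Q = 0 (Q = 0*10 = 0)
g(n, P) = -3 + P
C(I) = ⅓ (C(I) = -(-3 + 0)/9 = -⅑*(-3) = ⅓)
y = -122431/3 (y = -40810 - 1*⅓ = -40810 - ⅓ = -122431/3 ≈ -40810.)
1/y = 1/(-122431/3) = -3/122431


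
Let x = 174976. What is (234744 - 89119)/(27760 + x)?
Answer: 145625/202736 ≈ 0.71830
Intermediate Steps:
(234744 - 89119)/(27760 + x) = (234744 - 89119)/(27760 + 174976) = 145625/202736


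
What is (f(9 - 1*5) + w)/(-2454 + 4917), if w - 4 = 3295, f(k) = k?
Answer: 1101/821 ≈ 1.3410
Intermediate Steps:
w = 3299 (w = 4 + 3295 = 3299)
(f(9 - 1*5) + w)/(-2454 + 4917) = ((9 - 1*5) + 3299)/(-2454 + 4917) = ((9 - 5) + 3299)/2463 = (4 + 3299)*(1/2463) = 3303*(1/2463) = 1101/821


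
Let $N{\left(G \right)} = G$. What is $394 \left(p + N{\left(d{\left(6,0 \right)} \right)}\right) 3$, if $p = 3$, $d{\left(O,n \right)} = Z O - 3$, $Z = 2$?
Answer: $14184$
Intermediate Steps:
$d{\left(O,n \right)} = -3 + 2 O$ ($d{\left(O,n \right)} = 2 O - 3 = -3 + 2 O$)
$394 \left(p + N{\left(d{\left(6,0 \right)} \right)}\right) 3 = 394 \left(3 + \left(-3 + 2 \cdot 6\right)\right) 3 = 394 \left(3 + \left(-3 + 12\right)\right) 3 = 394 \left(3 + 9\right) 3 = 394 \cdot 12 \cdot 3 = 394 \cdot 36 = 14184$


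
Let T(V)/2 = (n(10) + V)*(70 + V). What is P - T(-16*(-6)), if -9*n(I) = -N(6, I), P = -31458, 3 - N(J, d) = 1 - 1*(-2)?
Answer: -63330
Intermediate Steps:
N(J, d) = 0 (N(J, d) = 3 - (1 - 1*(-2)) = 3 - (1 + 2) = 3 - 1*3 = 3 - 3 = 0)
n(I) = 0 (n(I) = -(-1)*0/9 = -⅑*0 = 0)
T(V) = 2*V*(70 + V) (T(V) = 2*((0 + V)*(70 + V)) = 2*(V*(70 + V)) = 2*V*(70 + V))
P - T(-16*(-6)) = -31458 - 2*(-16*(-6))*(70 - 16*(-6)) = -31458 - 2*96*(70 + 96) = -31458 - 2*96*166 = -31458 - 1*31872 = -31458 - 31872 = -63330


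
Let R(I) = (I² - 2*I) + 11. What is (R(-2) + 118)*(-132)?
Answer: -18084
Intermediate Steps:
R(I) = 11 + I² - 2*I
(R(-2) + 118)*(-132) = ((11 + (-2)² - 2*(-2)) + 118)*(-132) = ((11 + 4 + 4) + 118)*(-132) = (19 + 118)*(-132) = 137*(-132) = -18084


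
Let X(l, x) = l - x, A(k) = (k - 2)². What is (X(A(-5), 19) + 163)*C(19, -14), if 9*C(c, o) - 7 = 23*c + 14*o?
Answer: 47864/9 ≈ 5318.2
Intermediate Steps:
A(k) = (-2 + k)²
C(c, o) = 7/9 + 14*o/9 + 23*c/9 (C(c, o) = 7/9 + (23*c + 14*o)/9 = 7/9 + (14*o + 23*c)/9 = 7/9 + (14*o/9 + 23*c/9) = 7/9 + 14*o/9 + 23*c/9)
(X(A(-5), 19) + 163)*C(19, -14) = (((-2 - 5)² - 1*19) + 163)*(7/9 + (14/9)*(-14) + (23/9)*19) = (((-7)² - 19) + 163)*(7/9 - 196/9 + 437/9) = ((49 - 19) + 163)*(248/9) = (30 + 163)*(248/9) = 193*(248/9) = 47864/9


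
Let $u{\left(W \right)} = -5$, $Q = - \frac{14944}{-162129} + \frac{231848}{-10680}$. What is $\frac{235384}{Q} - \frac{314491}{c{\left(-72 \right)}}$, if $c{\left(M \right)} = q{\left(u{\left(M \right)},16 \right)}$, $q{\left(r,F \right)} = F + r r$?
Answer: $- \frac{395582299060631}{21314124741} \approx -18560.0$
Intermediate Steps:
$Q = - \frac{519856701}{24049135}$ ($Q = \left(-14944\right) \left(- \frac{1}{162129}\right) + 231848 \left(- \frac{1}{10680}\right) = \frac{14944}{162129} - \frac{28981}{1335} = - \frac{519856701}{24049135} \approx -21.616$)
$q{\left(r,F \right)} = F + r^{2}$
$c{\left(M \right)} = 41$ ($c{\left(M \right)} = 16 + \left(-5\right)^{2} = 16 + 25 = 41$)
$\frac{235384}{Q} - \frac{314491}{c{\left(-72 \right)}} = \frac{235384}{- \frac{519856701}{24049135}} - \frac{314491}{41} = 235384 \left(- \frac{24049135}{519856701}\right) - \frac{314491}{41} = - \frac{5660781592840}{519856701} - \frac{314491}{41} = - \frac{395582299060631}{21314124741}$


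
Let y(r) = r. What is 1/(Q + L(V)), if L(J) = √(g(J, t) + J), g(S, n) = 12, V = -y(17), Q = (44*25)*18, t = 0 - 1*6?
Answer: 3960/78408001 - I*√5/392040005 ≈ 5.0505e-5 - 5.7037e-9*I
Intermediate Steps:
t = -6 (t = 0 - 6 = -6)
Q = 19800 (Q = 1100*18 = 19800)
V = -17 (V = -1*17 = -17)
L(J) = √(12 + J)
1/(Q + L(V)) = 1/(19800 + √(12 - 17)) = 1/(19800 + √(-5)) = 1/(19800 + I*√5)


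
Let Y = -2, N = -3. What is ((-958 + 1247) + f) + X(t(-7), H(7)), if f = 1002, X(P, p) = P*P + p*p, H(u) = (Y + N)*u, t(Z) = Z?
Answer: 2565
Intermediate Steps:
H(u) = -5*u (H(u) = (-2 - 3)*u = -5*u)
X(P, p) = P² + p²
((-958 + 1247) + f) + X(t(-7), H(7)) = ((-958 + 1247) + 1002) + ((-7)² + (-5*7)²) = (289 + 1002) + (49 + (-35)²) = 1291 + (49 + 1225) = 1291 + 1274 = 2565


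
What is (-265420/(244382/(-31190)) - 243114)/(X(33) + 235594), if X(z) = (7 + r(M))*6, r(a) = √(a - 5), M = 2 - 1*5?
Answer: -753066673419733/848071596210218 + 38350676811*I*√2/848071596210218 ≈ -0.88798 + 6.3952e-5*I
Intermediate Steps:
M = -3 (M = 2 - 5 = -3)
r(a) = √(-5 + a)
X(z) = 42 + 12*I*√2 (X(z) = (7 + √(-5 - 3))*6 = (7 + √(-8))*6 = (7 + 2*I*√2)*6 = 42 + 12*I*√2)
(-265420/(244382/(-31190)) - 243114)/(X(33) + 235594) = (-265420/(244382/(-31190)) - 243114)/((42 + 12*I*√2) + 235594) = (-265420/(244382*(-1/31190)) - 243114)/(235636 + 12*I*√2) = (-265420/(-122191/15595) - 243114)/(235636 + 12*I*√2) = (-265420*(-15595/122191) - 243114)/(235636 + 12*I*√2) = (4139224900/122191 - 243114)/(235636 + 12*I*√2) = -25567117874/(122191*(235636 + 12*I*√2))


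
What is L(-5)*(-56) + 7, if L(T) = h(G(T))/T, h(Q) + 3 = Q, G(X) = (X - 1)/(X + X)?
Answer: -497/25 ≈ -19.880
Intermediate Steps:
G(X) = (-1 + X)/(2*X) (G(X) = (-1 + X)/((2*X)) = (-1 + X)*(1/(2*X)) = (-1 + X)/(2*X))
h(Q) = -3 + Q
L(T) = (-3 + (-1 + T)/(2*T))/T
L(-5)*(-56) + 7 = ((1/2)*(-1 - 5*(-5))/(-5)**2)*(-56) + 7 = ((1/2)*(1/25)*(-1 + 25))*(-56) + 7 = ((1/2)*(1/25)*24)*(-56) + 7 = (12/25)*(-56) + 7 = -672/25 + 7 = -497/25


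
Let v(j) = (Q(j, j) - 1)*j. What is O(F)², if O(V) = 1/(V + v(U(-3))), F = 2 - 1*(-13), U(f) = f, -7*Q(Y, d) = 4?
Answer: 49/19044 ≈ 0.0025730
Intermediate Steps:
Q(Y, d) = -4/7 (Q(Y, d) = -⅐*4 = -4/7)
F = 15 (F = 2 + 13 = 15)
v(j) = -11*j/7 (v(j) = (-4/7 - 1)*j = -11*j/7)
O(V) = 1/(33/7 + V) (O(V) = 1/(V - 11/7*(-3)) = 1/(V + 33/7) = 1/(33/7 + V))
O(F)² = (7/(33 + 7*15))² = (7/(33 + 105))² = (7/138)² = 49/19044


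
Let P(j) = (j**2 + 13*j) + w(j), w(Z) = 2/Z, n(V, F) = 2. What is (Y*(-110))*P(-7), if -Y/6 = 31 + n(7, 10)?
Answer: -6446880/7 ≈ -9.2098e+5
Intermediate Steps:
P(j) = j**2 + 2/j + 13*j (P(j) = (j**2 + 13*j) + 2/j = j**2 + 2/j + 13*j)
Y = -198 (Y = -6*(31 + 2) = -6*33 = -198)
(Y*(-110))*P(-7) = (-198*(-110))*((2 + (-7)**2*(13 - 7))/(-7)) = 21780*(-(2 + 49*6)/7) = 21780*(-(2 + 294)/7) = 21780*(-1/7*296) = 21780*(-296/7) = -6446880/7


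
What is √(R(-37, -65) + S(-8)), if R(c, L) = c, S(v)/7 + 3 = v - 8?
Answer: I*√170 ≈ 13.038*I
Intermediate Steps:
S(v) = -77 + 7*v (S(v) = -21 + 7*(v - 8) = -21 + 7*(-8 + v) = -21 + (-56 + 7*v) = -77 + 7*v)
√(R(-37, -65) + S(-8)) = √(-37 + (-77 + 7*(-8))) = √(-37 + (-77 - 56)) = √(-37 - 133) = √(-170) = I*√170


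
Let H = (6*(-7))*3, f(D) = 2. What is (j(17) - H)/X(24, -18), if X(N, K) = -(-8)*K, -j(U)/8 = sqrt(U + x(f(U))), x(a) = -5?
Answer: -7/8 + sqrt(3)/9 ≈ -0.68255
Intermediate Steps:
H = -126 (H = -42*3 = -126)
j(U) = -8*sqrt(-5 + U) (j(U) = -8*sqrt(U - 5) = -8*sqrt(-5 + U))
X(N, K) = 8*K
(j(17) - H)/X(24, -18) = (-8*sqrt(-5 + 17) - 1*(-126))/((8*(-18))) = (-16*sqrt(3) + 126)/(-144) = (-16*sqrt(3) + 126)*(-1/144) = (126 - 16*sqrt(3))*(-1/144) = -7/8 + sqrt(3)/9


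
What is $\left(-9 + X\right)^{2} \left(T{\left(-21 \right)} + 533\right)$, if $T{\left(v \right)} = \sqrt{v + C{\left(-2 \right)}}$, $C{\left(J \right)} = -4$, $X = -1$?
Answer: $53300 + 500 i \approx 53300.0 + 500.0 i$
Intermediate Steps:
$T{\left(v \right)} = \sqrt{-4 + v}$ ($T{\left(v \right)} = \sqrt{v - 4} = \sqrt{-4 + v}$)
$\left(-9 + X\right)^{2} \left(T{\left(-21 \right)} + 533\right) = \left(-9 - 1\right)^{2} \left(\sqrt{-4 - 21} + 533\right) = \left(-10\right)^{2} \left(\sqrt{-25} + 533\right) = 100 \left(5 i + 533\right) = 100 \left(533 + 5 i\right) = 53300 + 500 i$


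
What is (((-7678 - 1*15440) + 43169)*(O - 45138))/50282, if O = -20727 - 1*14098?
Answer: -1603338113/50282 ≈ -31887.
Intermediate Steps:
O = -34825 (O = -20727 - 14098 = -34825)
(((-7678 - 1*15440) + 43169)*(O - 45138))/50282 = (((-7678 - 1*15440) + 43169)*(-34825 - 45138))/50282 = (((-7678 - 15440) + 43169)*(-79963))*(1/50282) = ((-23118 + 43169)*(-79963))*(1/50282) = (20051*(-79963))*(1/50282) = -1603338113*1/50282 = -1603338113/50282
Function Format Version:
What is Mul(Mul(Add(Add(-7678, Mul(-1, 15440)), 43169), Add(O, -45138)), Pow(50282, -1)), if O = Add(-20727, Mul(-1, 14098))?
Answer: Rational(-1603338113, 50282) ≈ -31887.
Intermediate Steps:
O = -34825 (O = Add(-20727, -14098) = -34825)
Mul(Mul(Add(Add(-7678, Mul(-1, 15440)), 43169), Add(O, -45138)), Pow(50282, -1)) = Mul(Mul(Add(Add(-7678, Mul(-1, 15440)), 43169), Add(-34825, -45138)), Pow(50282, -1)) = Mul(Mul(Add(Add(-7678, -15440), 43169), -79963), Rational(1, 50282)) = Mul(Mul(Add(-23118, 43169), -79963), Rational(1, 50282)) = Mul(Mul(20051, -79963), Rational(1, 50282)) = Mul(-1603338113, Rational(1, 50282)) = Rational(-1603338113, 50282)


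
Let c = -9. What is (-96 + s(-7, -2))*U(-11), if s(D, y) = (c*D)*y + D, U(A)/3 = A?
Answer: 7557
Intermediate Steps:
U(A) = 3*A
s(D, y) = D - 9*D*y (s(D, y) = (-9*D)*y + D = -9*D*y + D = D - 9*D*y)
(-96 + s(-7, -2))*U(-11) = (-96 - 7*(1 - 9*(-2)))*(3*(-11)) = (-96 - 7*(1 + 18))*(-33) = (-96 - 7*19)*(-33) = (-96 - 133)*(-33) = -229*(-33) = 7557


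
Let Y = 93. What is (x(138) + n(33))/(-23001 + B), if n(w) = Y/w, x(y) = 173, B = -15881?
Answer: -967/213851 ≈ -0.0045218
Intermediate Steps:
n(w) = 93/w
(x(138) + n(33))/(-23001 + B) = (173 + 93/33)/(-23001 - 15881) = (173 + 93*(1/33))/(-38882) = (173 + 31/11)*(-1/38882) = (1934/11)*(-1/38882) = -967/213851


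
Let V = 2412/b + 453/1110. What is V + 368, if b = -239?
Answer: 31685889/88430 ≈ 358.32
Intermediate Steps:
V = -856351/88430 (V = 2412/(-239) + 453/1110 = 2412*(-1/239) + 453*(1/1110) = -2412/239 + 151/370 = -856351/88430 ≈ -9.6839)
V + 368 = -856351/88430 + 368 = 31685889/88430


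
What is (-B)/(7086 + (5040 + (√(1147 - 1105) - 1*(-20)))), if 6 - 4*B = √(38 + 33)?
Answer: -18219/147525274 - √2982/590101096 + 3*√42/295050548 + 6073*√71/295050548 ≈ 4.9911e-5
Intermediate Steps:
B = 3/2 - √71/4 (B = 3/2 - √(38 + 33)/4 = 3/2 - √71/4 ≈ -0.60654)
(-B)/(7086 + (5040 + (√(1147 - 1105) - 1*(-20)))) = (-(3/2 - √71/4))/(7086 + (5040 + (√(1147 - 1105) - 1*(-20)))) = (-3/2 + √71/4)/(7086 + (5040 + (√42 + 20))) = (-3/2 + √71/4)/(7086 + (5040 + (20 + √42))) = (-3/2 + √71/4)/(7086 + (5060 + √42)) = (-3/2 + √71/4)/(12146 + √42)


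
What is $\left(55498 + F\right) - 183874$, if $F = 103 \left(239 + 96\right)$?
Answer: $-93871$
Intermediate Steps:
$F = 34505$ ($F = 103 \cdot 335 = 34505$)
$\left(55498 + F\right) - 183874 = \left(55498 + 34505\right) - 183874 = 90003 - 183874 = -93871$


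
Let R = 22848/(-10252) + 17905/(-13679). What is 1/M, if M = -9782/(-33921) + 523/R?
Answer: -4207050769923/620762307278125 ≈ -0.0067772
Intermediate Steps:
R = -124024963/35059277 (R = 22848*(-1/10252) + 17905*(-1/13679) = -5712/2563 - 17905/13679 = -124024963/35059277 ≈ -3.5376)
M = -620762307278125/4207050769923 (M = -9782/(-33921) + 523/(-124024963/35059277) = -9782*(-1/33921) + 523*(-35059277/124024963) = 9782/33921 - 18336001871/124024963 = -620762307278125/4207050769923 ≈ -147.55)
1/M = 1/(-620762307278125/4207050769923) = -4207050769923/620762307278125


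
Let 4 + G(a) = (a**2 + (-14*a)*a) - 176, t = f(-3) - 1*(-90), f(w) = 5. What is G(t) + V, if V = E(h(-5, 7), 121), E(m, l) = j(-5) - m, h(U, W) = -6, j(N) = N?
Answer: -117504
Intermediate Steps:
t = 95 (t = 5 - 1*(-90) = 5 + 90 = 95)
G(a) = -180 - 13*a**2 (G(a) = -4 + ((a**2 + (-14*a)*a) - 176) = -4 + ((a**2 - 14*a**2) - 176) = -4 + (-13*a**2 - 176) = -4 + (-176 - 13*a**2) = -180 - 13*a**2)
E(m, l) = -5 - m
V = 1 (V = -5 - 1*(-6) = -5 + 6 = 1)
G(t) + V = (-180 - 13*95**2) + 1 = (-180 - 13*9025) + 1 = (-180 - 117325) + 1 = -117505 + 1 = -117504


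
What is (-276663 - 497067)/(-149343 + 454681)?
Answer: -386865/152669 ≈ -2.5340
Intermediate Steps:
(-276663 - 497067)/(-149343 + 454681) = -773730/305338 = -773730*1/305338 = -386865/152669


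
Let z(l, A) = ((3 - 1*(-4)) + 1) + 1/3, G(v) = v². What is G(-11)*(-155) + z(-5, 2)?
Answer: -56240/3 ≈ -18747.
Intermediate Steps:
z(l, A) = 25/3 (z(l, A) = ((3 + 4) + 1) + ⅓ = (7 + 1) + ⅓ = 8 + ⅓ = 25/3)
G(-11)*(-155) + z(-5, 2) = (-11)²*(-155) + 25/3 = 121*(-155) + 25/3 = -18755 + 25/3 = -56240/3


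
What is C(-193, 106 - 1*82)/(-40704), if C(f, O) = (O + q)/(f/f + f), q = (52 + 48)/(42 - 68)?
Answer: 131/50798592 ≈ 2.5788e-6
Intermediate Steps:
q = -50/13 (q = 100/(-26) = 100*(-1/26) = -50/13 ≈ -3.8462)
C(f, O) = (-50/13 + O)/(1 + f) (C(f, O) = (O - 50/13)/(f/f + f) = (-50/13 + O)/(1 + f))
C(-193, 106 - 1*82)/(-40704) = ((-50/13 + (106 - 1*82))/(1 - 193))/(-40704) = ((-50/13 + (106 - 82))/(-192))*(-1/40704) = -(-50/13 + 24)/192*(-1/40704) = -1/192*262/13*(-1/40704) = -131/1248*(-1/40704) = 131/50798592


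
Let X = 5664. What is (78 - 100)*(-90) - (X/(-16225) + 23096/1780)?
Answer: 48151474/24475 ≈ 1967.4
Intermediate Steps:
(78 - 100)*(-90) - (X/(-16225) + 23096/1780) = (78 - 100)*(-90) - (5664/(-16225) + 23096/1780) = -22*(-90) - (5664*(-1/16225) + 23096*(1/1780)) = 1980 - (-96/275 + 5774/445) = 1980 - 1*309026/24475 = 1980 - 309026/24475 = 48151474/24475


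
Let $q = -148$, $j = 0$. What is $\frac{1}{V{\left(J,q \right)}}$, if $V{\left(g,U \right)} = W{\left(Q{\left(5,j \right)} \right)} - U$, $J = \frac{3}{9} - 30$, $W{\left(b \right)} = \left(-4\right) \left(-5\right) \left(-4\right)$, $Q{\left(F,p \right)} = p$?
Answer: $\frac{1}{68} \approx 0.014706$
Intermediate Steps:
$W{\left(b \right)} = -80$ ($W{\left(b \right)} = 20 \left(-4\right) = -80$)
$J = - \frac{89}{3}$ ($J = 3 \cdot \frac{1}{9} - 30 = \frac{1}{3} - 30 = - \frac{89}{3} \approx -29.667$)
$V{\left(g,U \right)} = -80 - U$
$\frac{1}{V{\left(J,q \right)}} = \frac{1}{-80 - -148} = \frac{1}{-80 + 148} = \frac{1}{68}$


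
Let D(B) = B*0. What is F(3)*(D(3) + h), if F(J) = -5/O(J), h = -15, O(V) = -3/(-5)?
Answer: 125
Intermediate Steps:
D(B) = 0
O(V) = 3/5 (O(V) = -3*(-1/5) = 3/5)
F(J) = -25/3 (F(J) = -5/3/5 = -5*5/3 = -25/3)
F(3)*(D(3) + h) = -25*(0 - 15)/3 = -25/3*(-15) = 125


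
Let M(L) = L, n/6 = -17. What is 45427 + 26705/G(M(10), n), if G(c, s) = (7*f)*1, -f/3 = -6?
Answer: 821501/18 ≈ 45639.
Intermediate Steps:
n = -102 (n = 6*(-17) = -102)
f = 18 (f = -3*(-6) = 18)
G(c, s) = 126 (G(c, s) = (7*18)*1 = 126*1 = 126)
45427 + 26705/G(M(10), n) = 45427 + 26705/126 = 45427 + 26705*(1/126) = 45427 + 3815/18 = 821501/18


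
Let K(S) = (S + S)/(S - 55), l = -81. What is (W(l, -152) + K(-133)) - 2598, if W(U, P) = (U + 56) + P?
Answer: -260717/94 ≈ -2773.6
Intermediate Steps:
W(U, P) = 56 + P + U (W(U, P) = (56 + U) + P = 56 + P + U)
K(S) = 2*S/(-55 + S) (K(S) = (2*S)/(-55 + S) = 2*S/(-55 + S))
(W(l, -152) + K(-133)) - 2598 = ((56 - 152 - 81) + 2*(-133)/(-55 - 133)) - 2598 = (-177 + 2*(-133)/(-188)) - 2598 = (-177 + 2*(-133)*(-1/188)) - 2598 = (-177 + 133/94) - 2598 = -16505/94 - 2598 = -260717/94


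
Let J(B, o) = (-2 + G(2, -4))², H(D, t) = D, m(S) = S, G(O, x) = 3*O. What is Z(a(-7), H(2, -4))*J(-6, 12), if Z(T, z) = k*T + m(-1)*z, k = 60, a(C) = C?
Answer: -6752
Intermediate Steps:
J(B, o) = 16 (J(B, o) = (-2 + 3*2)² = (-2 + 6)² = 4² = 16)
Z(T, z) = -z + 60*T (Z(T, z) = 60*T - z = -z + 60*T)
Z(a(-7), H(2, -4))*J(-6, 12) = (-1*2 + 60*(-7))*16 = (-2 - 420)*16 = -422*16 = -6752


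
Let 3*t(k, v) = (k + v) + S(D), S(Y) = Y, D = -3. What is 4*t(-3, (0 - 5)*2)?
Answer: -64/3 ≈ -21.333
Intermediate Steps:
t(k, v) = -1 + k/3 + v/3 (t(k, v) = ((k + v) - 3)/3 = (-3 + k + v)/3 = -1 + k/3 + v/3)
4*t(-3, (0 - 5)*2) = 4*(-1 + (⅓)*(-3) + ((0 - 5)*2)/3) = 4*(-1 - 1 + (-5*2)/3) = 4*(-1 - 1 + (⅓)*(-10)) = 4*(-1 - 1 - 10/3) = 4*(-16/3) = -64/3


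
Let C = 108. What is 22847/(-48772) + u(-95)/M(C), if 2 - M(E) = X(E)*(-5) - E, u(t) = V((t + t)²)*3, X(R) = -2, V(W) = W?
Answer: 52797229/48772 ≈ 1082.5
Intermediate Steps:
u(t) = 12*t² (u(t) = (t + t)²*3 = (2*t)²*3 = (4*t²)*3 = 12*t²)
M(E) = -8 + E (M(E) = 2 - (-2*(-5) - E) = 2 - (10 - E) = 2 + (-10 + E) = -8 + E)
22847/(-48772) + u(-95)/M(C) = 22847/(-48772) + (12*(-95)²)/(-8 + 108) = 22847*(-1/48772) + (12*9025)/100 = -22847/48772 + 108300*(1/100) = -22847/48772 + 1083 = 52797229/48772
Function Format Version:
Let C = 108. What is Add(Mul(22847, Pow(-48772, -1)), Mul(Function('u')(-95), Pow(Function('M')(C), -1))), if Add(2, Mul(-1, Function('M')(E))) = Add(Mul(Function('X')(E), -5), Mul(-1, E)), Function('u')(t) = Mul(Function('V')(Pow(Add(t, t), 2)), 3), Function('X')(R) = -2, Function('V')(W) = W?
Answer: Rational(52797229, 48772) ≈ 1082.5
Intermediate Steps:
Function('u')(t) = Mul(12, Pow(t, 2)) (Function('u')(t) = Mul(Pow(Add(t, t), 2), 3) = Mul(Pow(Mul(2, t), 2), 3) = Mul(Mul(4, Pow(t, 2)), 3) = Mul(12, Pow(t, 2)))
Function('M')(E) = Add(-8, E) (Function('M')(E) = Add(2, Mul(-1, Add(Mul(-2, -5), Mul(-1, E)))) = Add(2, Mul(-1, Add(10, Mul(-1, E)))) = Add(2, Add(-10, E)) = Add(-8, E))
Add(Mul(22847, Pow(-48772, -1)), Mul(Function('u')(-95), Pow(Function('M')(C), -1))) = Add(Mul(22847, Pow(-48772, -1)), Mul(Mul(12, Pow(-95, 2)), Pow(Add(-8, 108), -1))) = Add(Mul(22847, Rational(-1, 48772)), Mul(Mul(12, 9025), Pow(100, -1))) = Add(Rational(-22847, 48772), Mul(108300, Rational(1, 100))) = Add(Rational(-22847, 48772), 1083) = Rational(52797229, 48772)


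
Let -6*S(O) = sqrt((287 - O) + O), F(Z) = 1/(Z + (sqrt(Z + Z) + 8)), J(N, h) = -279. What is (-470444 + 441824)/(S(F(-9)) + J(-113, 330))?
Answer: 287459280/2801989 - 171720*sqrt(287)/2801989 ≈ 101.55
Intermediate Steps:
F(Z) = 1/(8 + Z + sqrt(2)*sqrt(Z)) (F(Z) = 1/(Z + (sqrt(2*Z) + 8)) = 1/(Z + (sqrt(2)*sqrt(Z) + 8)) = 1/(Z + (8 + sqrt(2)*sqrt(Z))) = 1/(8 + Z + sqrt(2)*sqrt(Z)))
S(O) = -sqrt(287)/6 (S(O) = -sqrt((287 - O) + O)/6 = -sqrt(287)/6)
(-470444 + 441824)/(S(F(-9)) + J(-113, 330)) = (-470444 + 441824)/(-sqrt(287)/6 - 279) = -28620/(-279 - sqrt(287)/6)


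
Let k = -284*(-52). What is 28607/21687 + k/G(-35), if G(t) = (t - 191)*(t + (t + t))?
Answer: 166519621/85772085 ≈ 1.9414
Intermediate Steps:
k = 14768
G(t) = 3*t*(-191 + t) (G(t) = (-191 + t)*(t + 2*t) = (-191 + t)*(3*t) = 3*t*(-191 + t))
28607/21687 + k/G(-35) = 28607/21687 + 14768/((3*(-35)*(-191 - 35))) = 28607*(1/21687) + 14768/((3*(-35)*(-226))) = 28607/21687 + 14768/23730 = 28607/21687 + 14768*(1/23730) = 28607/21687 + 7384/11865 = 166519621/85772085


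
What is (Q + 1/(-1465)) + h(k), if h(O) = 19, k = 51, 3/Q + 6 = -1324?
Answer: 1480593/77938 ≈ 18.997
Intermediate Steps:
Q = -3/1330 (Q = 3/(-6 - 1324) = 3/(-1330) = 3*(-1/1330) = -3/1330 ≈ -0.0022556)
(Q + 1/(-1465)) + h(k) = (-3/1330 + 1/(-1465)) + 19 = (-3/1330 - 1/1465) + 19 = -229/77938 + 19 = 1480593/77938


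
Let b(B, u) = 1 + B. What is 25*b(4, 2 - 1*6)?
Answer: 125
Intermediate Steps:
25*b(4, 2 - 1*6) = 25*(1 + 4) = 25*5 = 125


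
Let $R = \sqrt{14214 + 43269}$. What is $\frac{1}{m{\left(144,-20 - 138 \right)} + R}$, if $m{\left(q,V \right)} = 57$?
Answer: $- \frac{19}{18078} + \frac{\sqrt{6387}}{18078} \approx 0.0033698$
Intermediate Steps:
$R = 3 \sqrt{6387}$ ($R = \sqrt{57483} = 3 \sqrt{6387} \approx 239.76$)
$\frac{1}{m{\left(144,-20 - 138 \right)} + R} = \frac{1}{57 + 3 \sqrt{6387}}$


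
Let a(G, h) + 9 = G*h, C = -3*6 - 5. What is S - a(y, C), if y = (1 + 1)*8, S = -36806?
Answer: -36429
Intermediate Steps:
C = -23 (C = -18 - 5 = -23)
y = 16 (y = 2*8 = 16)
a(G, h) = -9 + G*h
S - a(y, C) = -36806 - (-9 + 16*(-23)) = -36806 - (-9 - 368) = -36806 - 1*(-377) = -36806 + 377 = -36429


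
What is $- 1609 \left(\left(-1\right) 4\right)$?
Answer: $6436$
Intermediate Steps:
$- 1609 \left(\left(-1\right) 4\right) = \left(-1609\right) \left(-4\right) = 6436$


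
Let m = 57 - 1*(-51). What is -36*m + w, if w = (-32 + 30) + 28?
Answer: -3862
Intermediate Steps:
m = 108 (m = 57 + 51 = 108)
w = 26 (w = -2 + 28 = 26)
-36*m + w = -36*108 + 26 = -3888 + 26 = -3862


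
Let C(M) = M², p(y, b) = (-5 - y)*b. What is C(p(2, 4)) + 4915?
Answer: 5699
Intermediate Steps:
p(y, b) = b*(-5 - y)
C(p(2, 4)) + 4915 = (-1*4*(5 + 2))² + 4915 = (-1*4*7)² + 4915 = (-28)² + 4915 = 784 + 4915 = 5699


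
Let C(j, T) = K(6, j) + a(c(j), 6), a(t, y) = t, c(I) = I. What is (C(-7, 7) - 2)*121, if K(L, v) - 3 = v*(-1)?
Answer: 121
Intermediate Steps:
K(L, v) = 3 - v (K(L, v) = 3 + v*(-1) = 3 - v)
C(j, T) = 3 (C(j, T) = (3 - j) + j = 3)
(C(-7, 7) - 2)*121 = (3 - 2)*121 = 1*121 = 121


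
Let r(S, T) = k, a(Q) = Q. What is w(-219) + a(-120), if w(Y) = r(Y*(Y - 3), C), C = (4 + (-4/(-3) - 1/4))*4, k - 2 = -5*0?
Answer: -118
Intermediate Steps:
k = 2 (k = 2 - 5*0 = 2 + 0 = 2)
C = 61/3 (C = (4 + (-4*(-⅓) - 1*¼))*4 = (4 + (4/3 - ¼))*4 = (4 + 13/12)*4 = (61/12)*4 = 61/3 ≈ 20.333)
r(S, T) = 2
w(Y) = 2
w(-219) + a(-120) = 2 - 120 = -118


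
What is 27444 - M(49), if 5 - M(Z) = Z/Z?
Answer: 27440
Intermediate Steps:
M(Z) = 4 (M(Z) = 5 - Z/Z = 5 - 1*1 = 5 - 1 = 4)
27444 - M(49) = 27444 - 1*4 = 27444 - 4 = 27440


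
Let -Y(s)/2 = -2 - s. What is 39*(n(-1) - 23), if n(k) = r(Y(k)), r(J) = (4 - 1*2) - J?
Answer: -897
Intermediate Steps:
Y(s) = 4 + 2*s (Y(s) = -2*(-2 - s) = 4 + 2*s)
r(J) = 2 - J (r(J) = (4 - 2) - J = 2 - J)
n(k) = -2 - 2*k (n(k) = 2 - (4 + 2*k) = 2 + (-4 - 2*k) = -2 - 2*k)
39*(n(-1) - 23) = 39*((-2 - 2*(-1)) - 23) = 39*((-2 + 2) - 23) = 39*(0 - 23) = 39*(-23) = -897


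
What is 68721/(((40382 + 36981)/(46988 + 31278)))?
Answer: 5378517786/77363 ≈ 69523.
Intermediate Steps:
68721/(((40382 + 36981)/(46988 + 31278))) = 68721/((77363/78266)) = 68721/((77363*(1/78266))) = 68721/(77363/78266) = 68721*(78266/77363) = 5378517786/77363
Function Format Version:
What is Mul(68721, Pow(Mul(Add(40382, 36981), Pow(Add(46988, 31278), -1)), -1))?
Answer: Rational(5378517786, 77363) ≈ 69523.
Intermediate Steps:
Mul(68721, Pow(Mul(Add(40382, 36981), Pow(Add(46988, 31278), -1)), -1)) = Mul(68721, Pow(Mul(77363, Pow(78266, -1)), -1)) = Mul(68721, Pow(Mul(77363, Rational(1, 78266)), -1)) = Mul(68721, Pow(Rational(77363, 78266), -1)) = Mul(68721, Rational(78266, 77363)) = Rational(5378517786, 77363)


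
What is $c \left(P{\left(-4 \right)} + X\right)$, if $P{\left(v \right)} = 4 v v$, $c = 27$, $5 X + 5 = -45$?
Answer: $1458$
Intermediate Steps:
$X = -10$ ($X = -1 + \frac{1}{5} \left(-45\right) = -1 - 9 = -10$)
$P{\left(v \right)} = 4 v^{2}$
$c \left(P{\left(-4 \right)} + X\right) = 27 \left(4 \left(-4\right)^{2} - 10\right) = 27 \left(4 \cdot 16 - 10\right) = 27 \left(64 - 10\right) = 27 \cdot 54 = 1458$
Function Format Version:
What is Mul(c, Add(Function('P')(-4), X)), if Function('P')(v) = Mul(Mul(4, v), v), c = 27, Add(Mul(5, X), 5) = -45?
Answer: 1458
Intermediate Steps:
X = -10 (X = Add(-1, Mul(Rational(1, 5), -45)) = Add(-1, -9) = -10)
Function('P')(v) = Mul(4, Pow(v, 2))
Mul(c, Add(Function('P')(-4), X)) = Mul(27, Add(Mul(4, Pow(-4, 2)), -10)) = Mul(27, Add(Mul(4, 16), -10)) = Mul(27, Add(64, -10)) = Mul(27, 54) = 1458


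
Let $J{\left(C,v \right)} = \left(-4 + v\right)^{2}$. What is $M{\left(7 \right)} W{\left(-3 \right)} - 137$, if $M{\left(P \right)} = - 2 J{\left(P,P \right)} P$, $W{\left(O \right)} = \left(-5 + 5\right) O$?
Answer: $-137$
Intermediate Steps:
$W{\left(O \right)} = 0$ ($W{\left(O \right)} = 0 O = 0$)
$M{\left(P \right)} = - 2 P \left(-4 + P\right)^{2}$ ($M{\left(P \right)} = - 2 \left(-4 + P\right)^{2} P = - 2 P \left(-4 + P\right)^{2}$)
$M{\left(7 \right)} W{\left(-3 \right)} - 137 = \left(-2\right) 7 \left(-4 + 7\right)^{2} \cdot 0 - 137 = \left(-2\right) 7 \cdot 3^{2} \cdot 0 - 137 = \left(-2\right) 7 \cdot 9 \cdot 0 - 137 = \left(-126\right) 0 - 137 = 0 - 137 = -137$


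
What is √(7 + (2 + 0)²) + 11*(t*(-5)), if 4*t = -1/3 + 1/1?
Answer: -55/6 + √11 ≈ -5.8500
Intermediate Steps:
t = ⅙ (t = (-1/3 + 1/1)/4 = (-1*⅓ + 1*1)/4 = (-⅓ + 1)/4 = (¼)*(⅔) = ⅙ ≈ 0.16667)
√(7 + (2 + 0)²) + 11*(t*(-5)) = √(7 + (2 + 0)²) + 11*((⅙)*(-5)) = √(7 + 2²) + 11*(-⅚) = √(7 + 4) - 55/6 = √11 - 55/6 = -55/6 + √11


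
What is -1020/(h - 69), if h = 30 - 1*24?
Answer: 340/21 ≈ 16.190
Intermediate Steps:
h = 6 (h = 30 - 24 = 6)
-1020/(h - 69) = -1020/(6 - 69) = -1020/(-63) = -1020*(-1/63) = 340/21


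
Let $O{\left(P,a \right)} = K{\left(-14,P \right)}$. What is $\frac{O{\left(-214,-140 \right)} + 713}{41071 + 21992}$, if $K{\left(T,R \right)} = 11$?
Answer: $\frac{724}{63063} \approx 0.011481$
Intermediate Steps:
$O{\left(P,a \right)} = 11$
$\frac{O{\left(-214,-140 \right)} + 713}{41071 + 21992} = \frac{11 + 713}{41071 + 21992} = \frac{724}{63063}$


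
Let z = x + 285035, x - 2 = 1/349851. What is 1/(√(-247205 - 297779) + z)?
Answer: 4360913683669536/1243030091628362091491 - 1346352944211*I*√1126/4972120366513448365964 ≈ 3.5083e-6 - 9.0863e-9*I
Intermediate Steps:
x = 699703/349851 (x = 2 + 1/349851 = 699703/349851 ≈ 2.0000)
z = 99720479488/349851 (z = 699703/349851 + 285035 = 99720479488/349851 ≈ 2.8504e+5)
1/(√(-247205 - 297779) + z) = 1/(√(-247205 - 297779) + 99720479488/349851) = 1/(√(-544984) + 99720479488/349851) = 1/(22*I*√1126 + 99720479488/349851) = 1/(99720479488/349851 + 22*I*√1126)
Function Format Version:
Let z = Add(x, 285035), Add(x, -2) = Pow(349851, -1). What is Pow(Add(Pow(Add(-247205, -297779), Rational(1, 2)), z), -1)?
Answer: Add(Rational(4360913683669536, 1243030091628362091491), Mul(Rational(-1346352944211, 4972120366513448365964), I, Pow(1126, Rational(1, 2)))) ≈ Add(3.5083e-6, Mul(-9.0863e-9, I))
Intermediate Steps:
x = Rational(699703, 349851) (x = Add(2, Pow(349851, -1)) = Add(2, Rational(1, 349851)) = Rational(699703, 349851) ≈ 2.0000)
z = Rational(99720479488, 349851) (z = Add(Rational(699703, 349851), 285035) = Rational(99720479488, 349851) ≈ 2.8504e+5)
Pow(Add(Pow(Add(-247205, -297779), Rational(1, 2)), z), -1) = Pow(Add(Pow(Add(-247205, -297779), Rational(1, 2)), Rational(99720479488, 349851)), -1) = Pow(Add(Pow(-544984, Rational(1, 2)), Rational(99720479488, 349851)), -1) = Pow(Add(Mul(22, I, Pow(1126, Rational(1, 2))), Rational(99720479488, 349851)), -1) = Pow(Add(Rational(99720479488, 349851), Mul(22, I, Pow(1126, Rational(1, 2)))), -1)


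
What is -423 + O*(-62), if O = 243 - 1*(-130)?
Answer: -23549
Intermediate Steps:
O = 373 (O = 243 + 130 = 373)
-423 + O*(-62) = -423 + 373*(-62) = -423 - 23126 = -23549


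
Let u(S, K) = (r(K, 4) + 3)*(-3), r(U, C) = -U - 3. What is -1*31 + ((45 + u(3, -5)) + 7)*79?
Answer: 2892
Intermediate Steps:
r(U, C) = -3 - U
u(S, K) = 3*K (u(S, K) = ((-3 - K) + 3)*(-3) = -K*(-3) = 3*K)
-1*31 + ((45 + u(3, -5)) + 7)*79 = -1*31 + ((45 + 3*(-5)) + 7)*79 = -31 + ((45 - 15) + 7)*79 = -31 + (30 + 7)*79 = -31 + 37*79 = -31 + 2923 = 2892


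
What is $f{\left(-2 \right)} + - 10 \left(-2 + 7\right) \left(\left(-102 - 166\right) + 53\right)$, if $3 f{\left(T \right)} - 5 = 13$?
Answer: $10756$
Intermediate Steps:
$f{\left(T \right)} = 6$ ($f{\left(T \right)} = \frac{5}{3} + \frac{1}{3} \cdot 13 = \frac{5}{3} + \frac{13}{3} = 6$)
$f{\left(-2 \right)} + - 10 \left(-2 + 7\right) \left(\left(-102 - 166\right) + 53\right) = 6 + - 10 \left(-2 + 7\right) \left(\left(-102 - 166\right) + 53\right) = 6 + \left(-10\right) 5 \left(-268 + 53\right) = 6 - -10750 = 6 + 10750 = 10756$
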